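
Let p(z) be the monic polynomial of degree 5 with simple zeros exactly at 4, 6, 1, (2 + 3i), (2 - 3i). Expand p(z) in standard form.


The polynomial is p(z) = ∏_{α ∈ S} (z − α), where S = {4, 6, 1, (2 + 3i), (2 - 3i)}.
Expanding the product yields: p(z) = z^5 -15·z^4 + 91·z^3 -303·z^2 + 538·z -312.
Note conjugate pairs combine to real quadratics: (z − (2+3i))(z − (2−3i)) = z² − 4z + 13.
The resulting polynomial has degree 5 and real coefficients as required.

p(z) = z^5 -15·z^4 + 91·z^3 -303·z^2 + 538·z -312.


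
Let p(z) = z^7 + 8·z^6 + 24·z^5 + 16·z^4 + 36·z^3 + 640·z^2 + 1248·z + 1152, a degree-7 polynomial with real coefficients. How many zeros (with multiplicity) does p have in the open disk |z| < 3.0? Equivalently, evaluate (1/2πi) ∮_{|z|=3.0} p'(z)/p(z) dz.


The zeros of p are: (-1 + 1i), (-1 - 1i), (2 + 2i), (2 - 2i), (-3 + 3i), (-3 - 3i), -4.
Their magnitudes are: 1.414, 1.414, 2.828, 2.828, 4.243, 4.243, 4.
Zeros with |z| < R = 3.0: (-1 + 1i), (-1 - 1i), (2 + 2i), (2 - 2i).
Count = 4.
By the argument principle, (1/2πi) ∮_{|z|=R} p'(z)/p(z) dz equals exactly this count.

Number of zeros inside |z| < 3.0: 4.


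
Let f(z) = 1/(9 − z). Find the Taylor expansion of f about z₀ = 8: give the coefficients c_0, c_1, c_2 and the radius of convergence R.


Let w = z − z₀, so z = z₀ + w.
Then 9 − z = 9 − (z₀ + w) = (9 − z₀) − w = 1 − w.
f(z) = 1/(1 − w) = (1/(1)) · 1/(1 − w/(1)) = Σ_{n≥0} w^n / (1)^(n+1).
So c_n = 1/(1)^(n+1):
  c_0 = 1/(1)^1 = 1.
  c_1 = 1/(1)^2 = 1.
  c_2 = 1/(1)^3 = 1.
The series is valid for |w/d| < 1, i.e. |z − z₀| < |d|.
Radius of convergence: R = |9 − z₀| = |1| = 1 (distance from z₀ to the singularity z = 9).

c_0 = 1, c_1 = 1, c_2 = 1; R = 1.


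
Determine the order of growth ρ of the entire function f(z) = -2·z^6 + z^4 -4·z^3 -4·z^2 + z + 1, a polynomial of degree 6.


|f(z)| ≤ Σ|c_k|·r^k = O(r^6) as r → ∞. Polynomial growth is O(e^{r^ε}) for every ε > 0 (since r^6/e^{r^ε} → 0), so ρ ≤ ε for all ε > 0, i.e. ρ = 0. Every nonconstant polynomial has order 0.
Therefore ρ = 0.

Order ρ = 0.


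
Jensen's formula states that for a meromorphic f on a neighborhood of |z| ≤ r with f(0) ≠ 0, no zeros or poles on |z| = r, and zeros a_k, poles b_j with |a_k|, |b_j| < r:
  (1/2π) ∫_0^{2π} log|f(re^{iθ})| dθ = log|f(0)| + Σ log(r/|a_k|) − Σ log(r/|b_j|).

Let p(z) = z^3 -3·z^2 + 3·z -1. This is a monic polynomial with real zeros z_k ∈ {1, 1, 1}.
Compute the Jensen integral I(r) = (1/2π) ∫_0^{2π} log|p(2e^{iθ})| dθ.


Zeros: 1, 1, 1; r = 2.
Inside |z| < r: 1, 1, 1. Outside (|z| ≥ r): ∅.
p(0) = -1, so log|p(0)| = log(1) = 0.0000.
Apply Jensen: I(r) = log|p(0)| + Σ_k log(r/|z_k|), summed over zeros inside |z| < r.
  log(r/|z_k|) for z_k = 1: log(2/1) = 0.6931
  log(r/|z_k|) for z_k = 1: log(2/1) = 0.6931
  log(r/|z_k|) for z_k = 1: log(2/1) = 0.6931
Sum over inside zeros: 2.0794.
I(r) = log|p(0)| + (inside sum) = 0.0000 + 2.0794 = 2.0794.
Closed form (all zeros inside, monic): I(r) = n·log(r) = 3·log(2) = 2.0794. ✓

I(r) ≈ 2.0794.


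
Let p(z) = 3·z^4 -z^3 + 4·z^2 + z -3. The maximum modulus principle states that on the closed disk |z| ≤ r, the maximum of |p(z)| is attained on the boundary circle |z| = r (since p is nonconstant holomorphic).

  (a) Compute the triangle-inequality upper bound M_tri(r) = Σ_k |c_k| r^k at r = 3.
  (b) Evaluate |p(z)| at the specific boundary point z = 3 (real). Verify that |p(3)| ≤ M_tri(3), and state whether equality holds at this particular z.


Coefficients: c_0 = -3, c_1 = 1, c_2 = 4, c_3 = -1, c_4 = 3. Radius r = 3.
Part (a). Triangle bound: M_tri(r) = Σ_k |c_k| r^k
  = |-3|·3^0 + |1|·3^1 + |4|·3^2 + |-1|·3^3 + |3|·3^4
  = 3 + 3 + 36 + 27 + 243 = 312.
This bounds M(r) := max_{|z|=r} |p(z)| from above; equality holds iff all terms c_k z^k can be made to align in phase at a single z on |z|=r.
Part (b). At z = 3 (real, on the circle |z| = r):
  p(3) = (-3)·3^0 + (1)·3^1 + (4)·3^2 + (-1)·3^3 + (3)·3^4 = 252.
  |p(3)| = 252.
Check: |p(3)| = 252 ≤ 312 = M_tri(3). ✓ Equality does not hold at z = 3 (the coefficients have mixed signs, so the terms do not all align in phase there).

M_tri(3) = 312; |p(3)| = 252; equality at z=3: no.


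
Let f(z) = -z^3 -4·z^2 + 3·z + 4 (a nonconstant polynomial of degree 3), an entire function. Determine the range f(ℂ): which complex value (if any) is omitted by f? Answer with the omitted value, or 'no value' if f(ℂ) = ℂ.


Little Picard bounds the complement of f(ℂ) to at most one point.
For every w ∈ ℂ, the equation p(z) − w = 0 is a nonconstant polynomial in z and hence has at least one root by the fundamental theorem of algebra. So p is surjective onto ℂ, omitting no value.

Omitted value: no value.


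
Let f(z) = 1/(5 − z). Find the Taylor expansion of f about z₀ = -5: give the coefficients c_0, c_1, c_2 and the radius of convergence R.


Let w = z − z₀, so z = z₀ + w.
Then 5 − z = 5 − (z₀ + w) = (5 − z₀) − w = 10 − w.
f(z) = 1/(10 − w) = (1/(10)) · 1/(1 − w/(10)) = Σ_{n≥0} w^n / (10)^(n+1).
So c_n = 1/(10)^(n+1):
  c_0 = 1/(10)^1 = 1/10.
  c_1 = 1/(10)^2 = 1/100.
  c_2 = 1/(10)^3 = 1/1000.
The series is valid for |w/d| < 1, i.e. |z − z₀| < |d|.
Radius of convergence: R = |5 − z₀| = |10| = 10 (distance from z₀ to the singularity z = 5).

c_0 = 1/10, c_1 = 1/100, c_2 = 1/1000; R = 10.


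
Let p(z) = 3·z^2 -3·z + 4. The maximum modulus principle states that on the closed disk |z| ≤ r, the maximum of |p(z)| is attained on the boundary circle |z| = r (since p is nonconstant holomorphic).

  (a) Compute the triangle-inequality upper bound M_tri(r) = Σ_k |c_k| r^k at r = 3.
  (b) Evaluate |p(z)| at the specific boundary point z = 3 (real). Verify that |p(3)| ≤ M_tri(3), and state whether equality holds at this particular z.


Coefficients: c_0 = 4, c_1 = -3, c_2 = 3. Radius r = 3.
Part (a). Triangle bound: M_tri(r) = Σ_k |c_k| r^k
  = |4|·3^0 + |-3|·3^1 + |3|·3^2
  = 4 + 9 + 27 = 40.
This bounds M(r) := max_{|z|=r} |p(z)| from above; equality holds iff all terms c_k z^k can be made to align in phase at a single z on |z|=r.
Part (b). At z = 3 (real, on the circle |z| = r):
  p(3) = (4)·3^0 + (-3)·3^1 + (3)·3^2 = 22.
  |p(3)| = 22.
Check: |p(3)| = 22 ≤ 40 = M_tri(3). ✓ Equality does not hold at z = 3 (the coefficients have mixed signs, so the terms do not all align in phase there).

M_tri(3) = 40; |p(3)| = 22; equality at z=3: no.


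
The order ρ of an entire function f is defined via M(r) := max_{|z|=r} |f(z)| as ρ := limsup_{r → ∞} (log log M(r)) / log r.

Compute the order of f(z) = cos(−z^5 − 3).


Write cos(w) = (e^{iw} ± e^{−iw})/(2 or 2i), so |cos(w)| ≤ e^{|w|}. With w = −z^5 − 3, |w| ≤ 1r^5 + 3 on |z|=r, giving M(r) ≤ e^{1r^5 + 3} and ρ ≤ 5. For the lower bound, choose z on |z|=r with -1z^5 purely imaginary of modulus 1r^5; then |cos(−z^5 − 3)| grows like e^{1r^5}/2, so ρ ≥ 5. Hence ρ = 5.
Therefore ρ = 5.

Order ρ = 5.


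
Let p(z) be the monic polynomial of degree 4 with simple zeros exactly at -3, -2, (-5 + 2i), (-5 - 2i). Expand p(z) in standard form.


The polynomial is p(z) = ∏_{α ∈ S} (z − α), where S = {-3, -2, (-5 + 2i), (-5 - 2i)}.
Expanding the product yields: p(z) = z^4 + 15·z^3 + 85·z^2 + 205·z + 174.
Note conjugate pairs combine to real quadratics: (z − (-5+2i))(z − (-5−2i)) = z² + 10z + 29.
The resulting polynomial has degree 4 and real coefficients as required.

p(z) = z^4 + 15·z^3 + 85·z^2 + 205·z + 174.


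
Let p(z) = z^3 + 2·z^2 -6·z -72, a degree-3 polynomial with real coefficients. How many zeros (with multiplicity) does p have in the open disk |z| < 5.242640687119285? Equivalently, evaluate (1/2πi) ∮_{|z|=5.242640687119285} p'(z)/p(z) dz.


The zeros of p are: (-3 + 3i), (-3 - 3i), 4.
Their magnitudes are: 4.243, 4.243, 4.
Zeros with |z| < R = 5.242640687119285: (-3 + 3i), (-3 - 3i), 4.
Count = 3.
By the argument principle, (1/2πi) ∮_{|z|=R} p'(z)/p(z) dz equals exactly this count.

Number of zeros inside |z| < 5.242640687119285: 3.


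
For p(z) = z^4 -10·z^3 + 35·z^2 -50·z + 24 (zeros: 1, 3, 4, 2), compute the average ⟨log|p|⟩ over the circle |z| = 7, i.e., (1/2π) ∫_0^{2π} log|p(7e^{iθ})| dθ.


Zeros: 1, 2, 3, 4; r = 7.
Inside |z| < r: 1, 2, 3, 4. Outside (|z| ≥ r): ∅.
p(0) = 24, so log|p(0)| = log(24) = 3.1781.
Apply Jensen: I(r) = log|p(0)| + Σ_k log(r/|z_k|), summed over zeros inside |z| < r.
  log(r/|z_k|) for z_k = 1: log(7/1) = 1.9459
  log(r/|z_k|) for z_k = 3: log(7/3) = 0.8473
  log(r/|z_k|) for z_k = 4: log(7/4) = 0.5596
  log(r/|z_k|) for z_k = 2: log(7/2) = 1.2528
Sum over inside zeros: 4.6056.
I(r) = log|p(0)| + (inside sum) = 3.1781 + 4.6056 = 7.7836.
Closed form (all zeros inside, monic): I(r) = n·log(r) = 4·log(7) = 7.7836. ✓

I(r) ≈ 7.7836.


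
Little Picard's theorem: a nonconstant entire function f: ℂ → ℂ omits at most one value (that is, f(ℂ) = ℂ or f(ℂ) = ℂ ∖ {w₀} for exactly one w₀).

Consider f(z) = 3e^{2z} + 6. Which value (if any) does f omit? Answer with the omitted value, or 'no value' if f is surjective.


Little Picard bounds the complement of f(ℂ) to at most one point.
e^{2z} is never zero on ℂ, so 3·e^{2z} takes every value in ℂ ∖ {0}. Adding 6 shifts the range to ℂ ∖ {6}. Thus f omits exactly the value 6.

Omitted value: 6.


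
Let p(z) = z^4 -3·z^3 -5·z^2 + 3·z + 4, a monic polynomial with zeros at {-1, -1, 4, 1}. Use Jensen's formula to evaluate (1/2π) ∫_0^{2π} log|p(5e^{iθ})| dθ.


Zeros: -1, -1, 1, 4; r = 5.
Inside |z| < r: -1, -1, 1, 4. Outside (|z| ≥ r): ∅.
p(0) = 4, so log|p(0)| = log(4) = 1.3863.
Apply Jensen: I(r) = log|p(0)| + Σ_k log(r/|z_k|), summed over zeros inside |z| < r.
  log(r/|z_k|) for z_k = -1: log(5/1) = 1.6094
  log(r/|z_k|) for z_k = -1: log(5/1) = 1.6094
  log(r/|z_k|) for z_k = 4: log(5/4) = 0.2231
  log(r/|z_k|) for z_k = 1: log(5/1) = 1.6094
Sum over inside zeros: 5.0515.
I(r) = log|p(0)| + (inside sum) = 1.3863 + 5.0515 = 6.4378.
Closed form (all zeros inside, monic): I(r) = n·log(r) = 4·log(5) = 6.4378. ✓

I(r) ≈ 6.4378.


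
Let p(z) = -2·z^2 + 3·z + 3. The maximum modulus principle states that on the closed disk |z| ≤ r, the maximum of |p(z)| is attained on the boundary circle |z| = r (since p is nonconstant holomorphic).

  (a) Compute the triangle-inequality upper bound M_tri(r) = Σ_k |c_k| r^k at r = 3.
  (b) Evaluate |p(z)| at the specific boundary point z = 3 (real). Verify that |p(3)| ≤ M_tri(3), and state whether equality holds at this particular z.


Coefficients: c_0 = 3, c_1 = 3, c_2 = -2. Radius r = 3.
Part (a). Triangle bound: M_tri(r) = Σ_k |c_k| r^k
  = |3|·3^0 + |3|·3^1 + |-2|·3^2
  = 3 + 9 + 18 = 30.
This bounds M(r) := max_{|z|=r} |p(z)| from above; equality holds iff all terms c_k z^k can be made to align in phase at a single z on |z|=r.
Part (b). At z = 3 (real, on the circle |z| = r):
  p(3) = (3)·3^0 + (3)·3^1 + (-2)·3^2 = -6.
  |p(3)| = 6.
Check: |p(3)| = 6 ≤ 30 = M_tri(3). ✓ Equality does not hold at z = 3 (the coefficients have mixed signs, so the terms do not all align in phase there).

M_tri(3) = 30; |p(3)| = 6; equality at z=3: no.


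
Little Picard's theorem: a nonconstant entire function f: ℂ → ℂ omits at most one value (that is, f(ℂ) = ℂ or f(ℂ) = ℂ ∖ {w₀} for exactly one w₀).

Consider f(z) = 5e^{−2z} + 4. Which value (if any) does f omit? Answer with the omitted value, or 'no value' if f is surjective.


Little Picard bounds the complement of f(ℂ) to at most one point.
e^{−2z} is never zero on ℂ, so 5·e^{−2z} takes every value in ℂ ∖ {0}. Adding 4 shifts the range to ℂ ∖ {4}. Thus f omits exactly the value 4.

Omitted value: 4.


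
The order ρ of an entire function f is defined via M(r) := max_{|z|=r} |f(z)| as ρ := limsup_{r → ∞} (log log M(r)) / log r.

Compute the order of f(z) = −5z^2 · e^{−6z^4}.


M(r) = max_{|z|=r} |-5|·|z|^2·|e^{−6z^4}| = 5·r^2 · e^{6r^4} (the factors attain their maxima compatibly on |z|=r). Then log M(r) = log 5 + 2·log r + 6r^4, dominated by the last term, so log log M(r) ~ 4·log r. The polynomial factor -5z^2 contributes only a log r term and does not affect the order. ρ = 4.
Therefore ρ = 4.

Order ρ = 4.


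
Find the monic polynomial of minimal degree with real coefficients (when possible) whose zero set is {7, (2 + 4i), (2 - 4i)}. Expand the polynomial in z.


The polynomial is p(z) = ∏_{α ∈ S} (z − α), where S = {7, (2 + 4i), (2 - 4i)}.
Expanding the product yields: p(z) = z^3 -11·z^2 + 48·z -140.
Note conjugate pairs combine to real quadratics: (z − (2+4i))(z − (2−4i)) = z² − 4z + 20.
The resulting polynomial has degree 3 and real coefficients as required.

p(z) = z^3 -11·z^2 + 48·z -140.


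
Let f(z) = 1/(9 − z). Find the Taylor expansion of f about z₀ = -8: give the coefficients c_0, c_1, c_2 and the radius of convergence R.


Let w = z − z₀, so z = z₀ + w.
Then 9 − z = 9 − (z₀ + w) = (9 − z₀) − w = 17 − w.
f(z) = 1/(17 − w) = (1/(17)) · 1/(1 − w/(17)) = Σ_{n≥0} w^n / (17)^(n+1).
So c_n = 1/(17)^(n+1):
  c_0 = 1/(17)^1 = 1/17.
  c_1 = 1/(17)^2 = 1/289.
  c_2 = 1/(17)^3 = 1/4913.
The series is valid for |w/d| < 1, i.e. |z − z₀| < |d|.
Radius of convergence: R = |9 − z₀| = |17| = 17 (distance from z₀ to the singularity z = 9).

c_0 = 1/17, c_1 = 1/289, c_2 = 1/4913; R = 17.


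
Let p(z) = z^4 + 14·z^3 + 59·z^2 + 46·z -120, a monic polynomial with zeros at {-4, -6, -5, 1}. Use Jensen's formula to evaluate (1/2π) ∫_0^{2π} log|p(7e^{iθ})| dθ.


Zeros: -6, -5, -4, 1; r = 7.
Inside |z| < r: -6, -5, -4, 1. Outside (|z| ≥ r): ∅.
p(0) = -120, so log|p(0)| = log(120) = 4.7875.
Apply Jensen: I(r) = log|p(0)| + Σ_k log(r/|z_k|), summed over zeros inside |z| < r.
  log(r/|z_k|) for z_k = -4: log(7/4) = 0.5596
  log(r/|z_k|) for z_k = -6: log(7/6) = 0.1542
  log(r/|z_k|) for z_k = -5: log(7/5) = 0.3365
  log(r/|z_k|) for z_k = 1: log(7/1) = 1.9459
Sum over inside zeros: 2.9961.
I(r) = log|p(0)| + (inside sum) = 4.7875 + 2.9961 = 7.7836.
Closed form (all zeros inside, monic): I(r) = n·log(r) = 4·log(7) = 7.7836. ✓

I(r) ≈ 7.7836.


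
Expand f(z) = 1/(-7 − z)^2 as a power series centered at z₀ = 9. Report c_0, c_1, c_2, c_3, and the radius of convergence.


Let w = z − z₀, so z = z₀ + w.
Then -7 − z = -7 − (z₀ + w) = (-7 − z₀) − w = -16 − w.
f(z) = 1/(-16 − w)^2 = (1/(-16)^2) · (1 − w/(-16))^{−2}.
By the binomial series (1−u)^{−2} = Σ_{n≥0} C(n+1, 1) u^n for |u|<1, with u = w/(-16):
  c_n = C(n+1, 1) / (-16)^(n+2).
  c_0 = 1/(-16)^2 = 1/256.
  c_1 = 2/(-16)^3 = -1/2048.
  c_2 = 3/(-16)^4 = 3/65536.
  c_3 = 4/(-16)^5 = -1/262144.
The series is valid for |w/d| < 1, i.e. |z − z₀| < |d|.
Radius of convergence: R = |-7 − z₀| = |-16| = 16 (distance from z₀ to the singularity z = -7).

c_0 = 1/256, c_1 = -1/2048, c_2 = 3/65536, c_3 = -1/262144; R = 16.


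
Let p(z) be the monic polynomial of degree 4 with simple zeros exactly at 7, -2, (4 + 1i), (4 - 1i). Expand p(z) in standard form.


The polynomial is p(z) = ∏_{α ∈ S} (z − α), where S = {7, -2, (4 + 1i), (4 - 1i)}.
Expanding the product yields: p(z) = z^4 -13·z^3 + 43·z^2 + 27·z -238.
Note conjugate pairs combine to real quadratics: (z − (4+1i))(z − (4−1i)) = z² − 8z + 17.
The resulting polynomial has degree 4 and real coefficients as required.

p(z) = z^4 -13·z^3 + 43·z^2 + 27·z -238.


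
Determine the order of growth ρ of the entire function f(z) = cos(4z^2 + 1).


Write cos(w) = (e^{iw} ± e^{−iw})/(2 or 2i), so |cos(w)| ≤ e^{|w|}. With w = 4z^2 + 1, |w| ≤ 4r^2 + 1 on |z|=r, giving M(r) ≤ e^{4r^2 + 1} and ρ ≤ 2. For the lower bound, choose z on |z|=r with 4z^2 purely imaginary of modulus 4r^2; then |cos(4z^2 + 1)| grows like e^{4r^2}/2, so ρ ≥ 2. Hence ρ = 2.
Therefore ρ = 2.

Order ρ = 2.


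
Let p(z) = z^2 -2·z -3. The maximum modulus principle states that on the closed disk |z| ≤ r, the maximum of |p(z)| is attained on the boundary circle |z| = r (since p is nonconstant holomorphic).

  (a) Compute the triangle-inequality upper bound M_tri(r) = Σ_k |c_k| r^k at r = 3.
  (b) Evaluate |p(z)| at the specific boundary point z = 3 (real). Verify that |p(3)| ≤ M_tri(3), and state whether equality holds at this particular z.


Coefficients: c_0 = -3, c_1 = -2, c_2 = 1. Radius r = 3.
Part (a). Triangle bound: M_tri(r) = Σ_k |c_k| r^k
  = |-3|·3^0 + |-2|·3^1 + |1|·3^2
  = 3 + 6 + 9 = 18.
This bounds M(r) := max_{|z|=r} |p(z)| from above; equality holds iff all terms c_k z^k can be made to align in phase at a single z on |z|=r.
Part (b). At z = 3 (real, on the circle |z| = r):
  p(3) = (-3)·3^0 + (-2)·3^1 + (1)·3^2 = 0.
  |p(3)| = 0.
Check: |p(3)| = 0 ≤ 18 = M_tri(3). ✓ Equality does not hold at z = 3 (the coefficients have mixed signs, so the terms do not all align in phase there).

M_tri(3) = 18; |p(3)| = 0; equality at z=3: no.


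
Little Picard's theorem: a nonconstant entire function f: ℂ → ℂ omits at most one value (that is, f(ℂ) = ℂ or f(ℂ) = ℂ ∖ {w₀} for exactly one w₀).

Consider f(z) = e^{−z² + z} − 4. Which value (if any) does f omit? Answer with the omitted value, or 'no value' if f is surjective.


Little Picard bounds the complement of f(ℂ) to at most one point.
The exponent g(z) = −z² + z is a nonconstant polynomial, hence surjective onto ℂ. So e^{g(z)} takes every value in {e^w : w ∈ ℂ} = ℂ ∖ {0}. Adding -4 shifts the range to ℂ ∖ {-4}. f omits exactly -4.

Omitted value: -4.


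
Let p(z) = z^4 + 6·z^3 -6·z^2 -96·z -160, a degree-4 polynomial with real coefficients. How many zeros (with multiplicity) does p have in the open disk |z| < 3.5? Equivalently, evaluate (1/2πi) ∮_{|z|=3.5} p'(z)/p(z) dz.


The zeros of p are: (-3 + 1i), (-3 - 1i), -4, 4.
Their magnitudes are: 3.162, 3.162, 4, 4.
Zeros with |z| < R = 3.5: (-3 + 1i), (-3 - 1i).
Count = 2.
By the argument principle, (1/2πi) ∮_{|z|=R} p'(z)/p(z) dz equals exactly this count.

Number of zeros inside |z| < 3.5: 2.


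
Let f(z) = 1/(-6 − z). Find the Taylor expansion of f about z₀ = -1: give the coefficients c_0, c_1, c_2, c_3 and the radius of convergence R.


Let w = z − z₀, so z = z₀ + w.
Then -6 − z = -6 − (z₀ + w) = (-6 − z₀) − w = -5 − w.
f(z) = 1/(-5 − w) = (1/(-5)) · 1/(1 − w/(-5)) = Σ_{n≥0} w^n / (-5)^(n+1).
So c_n = 1/(-5)^(n+1):
  c_0 = 1/(-5)^1 = -1/5.
  c_1 = 1/(-5)^2 = 1/25.
  c_2 = 1/(-5)^3 = -1/125.
  c_3 = 1/(-5)^4 = 1/625.
The series is valid for |w/d| < 1, i.e. |z − z₀| < |d|.
Radius of convergence: R = |-6 − z₀| = |-5| = 5 (distance from z₀ to the singularity z = -6).

c_0 = -1/5, c_1 = 1/25, c_2 = -1/125, c_3 = 1/625; R = 5.


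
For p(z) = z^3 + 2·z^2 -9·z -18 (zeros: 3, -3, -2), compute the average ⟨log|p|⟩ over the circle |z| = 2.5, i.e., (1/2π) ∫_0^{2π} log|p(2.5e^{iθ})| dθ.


Zeros: -3, -2, 3; r = 2.5.
Inside |z| < r: -2. Outside (|z| ≥ r): -3, 3.
p(0) = -18, so log|p(0)| = log(18) = 2.8904.
Apply Jensen: I(r) = log|p(0)| + Σ_k log(r/|z_k|), summed over zeros inside |z| < r.
  log(r/|z_k|) for z_k = -2: log(2.5/2) = 0.2231
  Outside zeros (-3, 3) contribute nothing to the Jensen sum.
Sum over inside zeros: 0.2231.
I(r) = log|p(0)| + (inside sum) = 2.8904 + 0.2231 = 3.1135.
Note: since some zeros are outside |z| ≤ r, the simplified n·log(r) form does NOT apply — only the inside zeros contribute.

I(r) ≈ 3.1135.


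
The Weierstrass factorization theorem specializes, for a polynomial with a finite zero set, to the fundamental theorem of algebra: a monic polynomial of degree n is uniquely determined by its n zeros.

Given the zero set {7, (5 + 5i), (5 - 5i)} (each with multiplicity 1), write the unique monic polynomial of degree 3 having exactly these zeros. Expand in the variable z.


The polynomial is p(z) = ∏_{α ∈ S} (z − α), where S = {7, (5 + 5i), (5 - 5i)}.
Expanding the product yields: p(z) = z^3 -17·z^2 + 120·z -350.
Note conjugate pairs combine to real quadratics: (z − (5+5i))(z − (5−5i)) = z² − 10z + 50.
The resulting polynomial has degree 3 and real coefficients as required.

p(z) = z^3 -17·z^2 + 120·z -350.


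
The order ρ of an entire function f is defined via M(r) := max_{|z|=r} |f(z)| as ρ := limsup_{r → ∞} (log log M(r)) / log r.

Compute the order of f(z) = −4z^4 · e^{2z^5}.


M(r) = max_{|z|=r} |-4|·|z|^4·|e^{2z^5}| = 4·r^4 · e^{2r^5} (the factors attain their maxima compatibly on |z|=r). Then log M(r) = log 4 + 4·log r + 2r^5, dominated by the last term, so log log M(r) ~ 5·log r. The polynomial factor -4z^4 contributes only a log r term and does not affect the order. ρ = 5.
Therefore ρ = 5.

Order ρ = 5.


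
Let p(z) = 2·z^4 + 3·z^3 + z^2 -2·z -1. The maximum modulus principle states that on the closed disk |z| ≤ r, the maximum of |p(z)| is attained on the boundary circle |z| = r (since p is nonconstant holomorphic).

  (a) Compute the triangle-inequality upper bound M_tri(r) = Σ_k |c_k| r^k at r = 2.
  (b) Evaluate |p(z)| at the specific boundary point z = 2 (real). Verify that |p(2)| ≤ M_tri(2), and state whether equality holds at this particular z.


Coefficients: c_0 = -1, c_1 = -2, c_2 = 1, c_3 = 3, c_4 = 2. Radius r = 2.
Part (a). Triangle bound: M_tri(r) = Σ_k |c_k| r^k
  = |-1|·2^0 + |-2|·2^1 + |1|·2^2 + |3|·2^3 + |2|·2^4
  = 1 + 4 + 4 + 24 + 32 = 65.
This bounds M(r) := max_{|z|=r} |p(z)| from above; equality holds iff all terms c_k z^k can be made to align in phase at a single z on |z|=r.
Part (b). At z = 2 (real, on the circle |z| = r):
  p(2) = (-1)·2^0 + (-2)·2^1 + (1)·2^2 + (3)·2^3 + (2)·2^4 = 55.
  |p(2)| = 55.
Check: |p(2)| = 55 ≤ 65 = M_tri(2). ✓ Equality does not hold at z = 2 (the coefficients have mixed signs, so the terms do not all align in phase there).

M_tri(2) = 65; |p(2)| = 55; equality at z=2: no.


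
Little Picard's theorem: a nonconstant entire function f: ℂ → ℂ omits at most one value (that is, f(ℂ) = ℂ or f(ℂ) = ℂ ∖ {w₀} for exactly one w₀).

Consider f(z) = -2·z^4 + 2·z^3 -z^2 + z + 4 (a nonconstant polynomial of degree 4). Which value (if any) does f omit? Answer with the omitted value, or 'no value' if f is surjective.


Little Picard bounds the complement of f(ℂ) to at most one point.
For every w ∈ ℂ, the equation p(z) − w = 0 is a nonconstant polynomial in z and hence has at least one root by the fundamental theorem of algebra. So p is surjective onto ℂ, omitting no value.

Omitted value: no value.


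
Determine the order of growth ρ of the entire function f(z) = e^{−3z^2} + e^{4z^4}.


Each summand is entire of order 2 and 4 respectively (as in the single-exponential case). The order of a sum is at most the max of the orders, so ρ ≤ 4. For the lower bound: on |z|=r choose arg z so that 4z^4 is real positive; then |e^{4z^4}| = e^{4r^4} while |e^{-3z^2}| ≤ e^{3r^2} = o(e^{4r^4}). So |f| ≥ e^{4r^4}(1 − o(1)) and ρ ≥ 4. Hence ρ = max(2, 4) = 4.
Therefore ρ = 4.

Order ρ = 4.


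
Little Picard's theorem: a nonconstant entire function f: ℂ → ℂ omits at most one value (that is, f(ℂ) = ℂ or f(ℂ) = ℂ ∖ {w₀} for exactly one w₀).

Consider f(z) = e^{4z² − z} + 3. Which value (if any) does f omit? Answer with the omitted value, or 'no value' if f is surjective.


Little Picard bounds the complement of f(ℂ) to at most one point.
The exponent g(z) = 4z² − z is a nonconstant polynomial, hence surjective onto ℂ. So e^{g(z)} takes every value in {e^w : w ∈ ℂ} = ℂ ∖ {0}. Adding 3 shifts the range to ℂ ∖ {3}. f omits exactly 3.

Omitted value: 3.


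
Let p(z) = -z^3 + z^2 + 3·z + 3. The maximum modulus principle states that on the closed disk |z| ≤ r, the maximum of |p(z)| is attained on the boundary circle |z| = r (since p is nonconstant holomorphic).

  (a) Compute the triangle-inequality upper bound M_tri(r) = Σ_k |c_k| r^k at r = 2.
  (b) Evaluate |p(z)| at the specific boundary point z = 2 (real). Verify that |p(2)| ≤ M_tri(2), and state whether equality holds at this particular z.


Coefficients: c_0 = 3, c_1 = 3, c_2 = 1, c_3 = -1. Radius r = 2.
Part (a). Triangle bound: M_tri(r) = Σ_k |c_k| r^k
  = |3|·2^0 + |3|·2^1 + |1|·2^2 + |-1|·2^3
  = 3 + 6 + 4 + 8 = 21.
This bounds M(r) := max_{|z|=r} |p(z)| from above; equality holds iff all terms c_k z^k can be made to align in phase at a single z on |z|=r.
Part (b). At z = 2 (real, on the circle |z| = r):
  p(2) = (3)·2^0 + (3)·2^1 + (1)·2^2 + (-1)·2^3 = 5.
  |p(2)| = 5.
Check: |p(2)| = 5 ≤ 21 = M_tri(2). ✓ Equality does not hold at z = 2 (the coefficients have mixed signs, so the terms do not all align in phase there).

M_tri(2) = 21; |p(2)| = 5; equality at z=2: no.


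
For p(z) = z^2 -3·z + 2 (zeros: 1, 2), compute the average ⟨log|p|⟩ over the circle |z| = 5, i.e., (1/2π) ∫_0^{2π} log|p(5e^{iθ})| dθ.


Zeros: 1, 2; r = 5.
Inside |z| < r: 1, 2. Outside (|z| ≥ r): ∅.
p(0) = 2, so log|p(0)| = log(2) = 0.6931.
Apply Jensen: I(r) = log|p(0)| + Σ_k log(r/|z_k|), summed over zeros inside |z| < r.
  log(r/|z_k|) for z_k = 1: log(5/1) = 1.6094
  log(r/|z_k|) for z_k = 2: log(5/2) = 0.9163
Sum over inside zeros: 2.5257.
I(r) = log|p(0)| + (inside sum) = 0.6931 + 2.5257 = 3.2189.
Closed form (all zeros inside, monic): I(r) = n·log(r) = 2·log(5) = 3.2189. ✓

I(r) ≈ 3.2189.


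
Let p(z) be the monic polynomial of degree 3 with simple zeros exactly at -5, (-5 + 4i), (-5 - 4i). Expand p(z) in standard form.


The polynomial is p(z) = ∏_{α ∈ S} (z − α), where S = {-5, (-5 + 4i), (-5 - 4i)}.
Expanding the product yields: p(z) = z^3 + 15·z^2 + 91·z + 205.
Note conjugate pairs combine to real quadratics: (z − (-5+4i))(z − (-5−4i)) = z² + 10z + 41.
The resulting polynomial has degree 3 and real coefficients as required.

p(z) = z^3 + 15·z^2 + 91·z + 205.


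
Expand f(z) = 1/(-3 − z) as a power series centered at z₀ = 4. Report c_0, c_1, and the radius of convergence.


Let w = z − z₀, so z = z₀ + w.
Then -3 − z = -3 − (z₀ + w) = (-3 − z₀) − w = -7 − w.
f(z) = 1/(-7 − w) = (1/(-7)) · 1/(1 − w/(-7)) = Σ_{n≥0} w^n / (-7)^(n+1).
So c_n = 1/(-7)^(n+1):
  c_0 = 1/(-7)^1 = -1/7.
  c_1 = 1/(-7)^2 = 1/49.
The series is valid for |w/d| < 1, i.e. |z − z₀| < |d|.
Radius of convergence: R = |-3 − z₀| = |-7| = 7 (distance from z₀ to the singularity z = -3).

c_0 = -1/7, c_1 = 1/49; R = 7.


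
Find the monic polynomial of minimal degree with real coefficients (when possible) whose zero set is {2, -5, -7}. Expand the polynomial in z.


The polynomial is p(z) = ∏_{α ∈ S} (z − α), where S = {2, -5, -7}.
Expanding the product yields: p(z) = z^3 + 10·z^2 + 11·z -70.
The resulting polynomial has degree 3 and real coefficients as required.

p(z) = z^3 + 10·z^2 + 11·z -70.


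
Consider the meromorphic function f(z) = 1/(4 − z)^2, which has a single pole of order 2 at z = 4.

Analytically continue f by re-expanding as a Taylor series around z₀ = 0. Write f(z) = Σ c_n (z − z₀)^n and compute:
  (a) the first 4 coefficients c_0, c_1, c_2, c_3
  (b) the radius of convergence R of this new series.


Let w = z − z₀, so z = z₀ + w.
Then 4 − z = 4 − (z₀ + w) = (4 − z₀) − w = 4 − w.
f(z) = 1/(4 − w)^2 = (1/(4)^2) · (1 − w/(4))^{−2}.
By the binomial series (1−u)^{−2} = Σ_{n≥0} C(n+1, 1) u^n for |u|<1, with u = w/(4):
  c_n = C(n+1, 1) / (4)^(n+2).
  c_0 = 1/(4)^2 = 1/16.
  c_1 = 2/(4)^3 = 1/32.
  c_2 = 3/(4)^4 = 3/256.
  c_3 = 4/(4)^5 = 1/256.
The series is valid for |w/d| < 1, i.e. |z − z₀| < |d|.
Radius of convergence: R = |4 − z₀| = |4| = 4 (distance from z₀ to the singularity z = 4).

c_0 = 1/16, c_1 = 1/32, c_2 = 3/256, c_3 = 1/256; R = 4.


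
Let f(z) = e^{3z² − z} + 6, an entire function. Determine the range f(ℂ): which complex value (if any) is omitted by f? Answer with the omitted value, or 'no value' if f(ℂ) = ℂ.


Little Picard bounds the complement of f(ℂ) to at most one point.
The exponent g(z) = 3z² − z is a nonconstant polynomial, hence surjective onto ℂ. So e^{g(z)} takes every value in {e^w : w ∈ ℂ} = ℂ ∖ {0}. Adding 6 shifts the range to ℂ ∖ {6}. f omits exactly 6.

Omitted value: 6.


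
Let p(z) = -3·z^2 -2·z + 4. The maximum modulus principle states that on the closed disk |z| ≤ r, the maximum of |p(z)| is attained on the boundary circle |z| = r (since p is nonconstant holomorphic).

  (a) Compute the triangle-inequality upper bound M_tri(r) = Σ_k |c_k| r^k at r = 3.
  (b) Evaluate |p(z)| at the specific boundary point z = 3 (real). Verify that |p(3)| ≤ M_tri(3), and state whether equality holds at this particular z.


Coefficients: c_0 = 4, c_1 = -2, c_2 = -3. Radius r = 3.
Part (a). Triangle bound: M_tri(r) = Σ_k |c_k| r^k
  = |4|·3^0 + |-2|·3^1 + |-3|·3^2
  = 4 + 6 + 27 = 37.
This bounds M(r) := max_{|z|=r} |p(z)| from above; equality holds iff all terms c_k z^k can be made to align in phase at a single z on |z|=r.
Part (b). At z = 3 (real, on the circle |z| = r):
  p(3) = (4)·3^0 + (-2)·3^1 + (-3)·3^2 = -29.
  |p(3)| = 29.
Check: |p(3)| = 29 ≤ 37 = M_tri(3). ✓ Equality does not hold at z = 3 (the coefficients have mixed signs, so the terms do not all align in phase there).

M_tri(3) = 37; |p(3)| = 29; equality at z=3: no.


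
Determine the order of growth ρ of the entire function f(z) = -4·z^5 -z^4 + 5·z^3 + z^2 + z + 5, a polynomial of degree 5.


|f(z)| ≤ Σ|c_k|·r^k = O(r^5) as r → ∞. Polynomial growth is O(e^{r^ε}) for every ε > 0 (since r^5/e^{r^ε} → 0), so ρ ≤ ε for all ε > 0, i.e. ρ = 0. Every nonconstant polynomial has order 0.
Therefore ρ = 0.

Order ρ = 0.


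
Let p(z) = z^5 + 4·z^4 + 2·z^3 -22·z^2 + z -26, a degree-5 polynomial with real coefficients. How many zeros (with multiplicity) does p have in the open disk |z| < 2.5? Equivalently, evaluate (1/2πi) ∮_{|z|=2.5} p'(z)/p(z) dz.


The zeros of p are: 2, (0 + 1i), (0 - 1i), (-3 + 2i), (-3 - 2i).
Their magnitudes are: 2, 1, 1, 3.606, 3.606.
Zeros with |z| < R = 2.5: 2, (0 + 1i), (0 - 1i).
Count = 3.
By the argument principle, (1/2πi) ∮_{|z|=R} p'(z)/p(z) dz equals exactly this count.

Number of zeros inside |z| < 2.5: 3.


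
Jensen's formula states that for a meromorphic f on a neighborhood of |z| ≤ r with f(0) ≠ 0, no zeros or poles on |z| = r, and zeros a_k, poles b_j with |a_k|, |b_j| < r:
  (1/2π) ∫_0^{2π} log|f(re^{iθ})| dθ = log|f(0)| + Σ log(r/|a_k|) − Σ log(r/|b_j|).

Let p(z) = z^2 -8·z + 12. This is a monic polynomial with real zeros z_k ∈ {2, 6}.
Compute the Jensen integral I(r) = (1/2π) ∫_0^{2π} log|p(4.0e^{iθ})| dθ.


Zeros: 2, 6; r = 4.0.
Inside |z| < r: 2. Outside (|z| ≥ r): 6.
p(0) = 12, so log|p(0)| = log(12) = 2.4849.
Apply Jensen: I(r) = log|p(0)| + Σ_k log(r/|z_k|), summed over zeros inside |z| < r.
  log(r/|z_k|) for z_k = 2: log(4.0/2) = 0.6931
  Outside zeros (6) contribute nothing to the Jensen sum.
Sum over inside zeros: 0.6931.
I(r) = log|p(0)| + (inside sum) = 2.4849 + 0.6931 = 3.1781.
Note: since some zeros are outside |z| ≤ r, the simplified n·log(r) form does NOT apply — only the inside zeros contribute.

I(r) ≈ 3.1781.


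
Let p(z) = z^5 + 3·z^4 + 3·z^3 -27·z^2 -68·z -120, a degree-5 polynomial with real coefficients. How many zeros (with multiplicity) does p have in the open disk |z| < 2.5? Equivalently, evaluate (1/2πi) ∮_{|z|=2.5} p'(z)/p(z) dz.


The zeros of p are: (-1 + 2i), (-1 - 2i), (-2 + 2i), (-2 - 2i), 3.
Their magnitudes are: 2.236, 2.236, 2.828, 2.828, 3.
Zeros with |z| < R = 2.5: (-1 + 2i), (-1 - 2i).
Count = 2.
By the argument principle, (1/2πi) ∮_{|z|=R} p'(z)/p(z) dz equals exactly this count.

Number of zeros inside |z| < 2.5: 2.


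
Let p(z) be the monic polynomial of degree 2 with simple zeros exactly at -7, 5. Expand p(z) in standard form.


The polynomial is p(z) = ∏_{α ∈ S} (z − α), where S = {-7, 5}.
Expanding the product yields: p(z) = z^2 + 2·z -35.
The resulting polynomial has degree 2 and real coefficients as required.

p(z) = z^2 + 2·z -35.


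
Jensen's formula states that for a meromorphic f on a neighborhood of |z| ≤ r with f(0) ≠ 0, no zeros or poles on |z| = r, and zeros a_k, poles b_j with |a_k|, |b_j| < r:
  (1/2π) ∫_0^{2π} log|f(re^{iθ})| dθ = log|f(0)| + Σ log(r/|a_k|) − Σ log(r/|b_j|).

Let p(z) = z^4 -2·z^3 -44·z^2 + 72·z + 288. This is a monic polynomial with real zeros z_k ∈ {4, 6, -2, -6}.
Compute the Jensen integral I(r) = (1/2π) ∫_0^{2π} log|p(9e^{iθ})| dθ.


Zeros: -6, -2, 4, 6; r = 9.
Inside |z| < r: -6, -2, 4, 6. Outside (|z| ≥ r): ∅.
p(0) = 288, so log|p(0)| = log(288) = 5.6630.
Apply Jensen: I(r) = log|p(0)| + Σ_k log(r/|z_k|), summed over zeros inside |z| < r.
  log(r/|z_k|) for z_k = 4: log(9/4) = 0.8109
  log(r/|z_k|) for z_k = 6: log(9/6) = 0.4055
  log(r/|z_k|) for z_k = -2: log(9/2) = 1.5041
  log(r/|z_k|) for z_k = -6: log(9/6) = 0.4055
Sum over inside zeros: 3.1259.
I(r) = log|p(0)| + (inside sum) = 5.6630 + 3.1259 = 8.7889.
Closed form (all zeros inside, monic): I(r) = n·log(r) = 4·log(9) = 8.7889. ✓

I(r) ≈ 8.7889.


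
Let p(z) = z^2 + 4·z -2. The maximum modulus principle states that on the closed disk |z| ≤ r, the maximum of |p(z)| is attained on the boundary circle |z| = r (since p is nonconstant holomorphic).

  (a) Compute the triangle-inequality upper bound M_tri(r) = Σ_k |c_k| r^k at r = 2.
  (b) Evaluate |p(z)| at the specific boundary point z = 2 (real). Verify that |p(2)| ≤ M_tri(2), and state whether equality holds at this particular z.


Coefficients: c_0 = -2, c_1 = 4, c_2 = 1. Radius r = 2.
Part (a). Triangle bound: M_tri(r) = Σ_k |c_k| r^k
  = |-2|·2^0 + |4|·2^1 + |1|·2^2
  = 2 + 8 + 4 = 14.
This bounds M(r) := max_{|z|=r} |p(z)| from above; equality holds iff all terms c_k z^k can be made to align in phase at a single z on |z|=r.
Part (b). At z = 2 (real, on the circle |z| = r):
  p(2) = (-2)·2^0 + (4)·2^1 + (1)·2^2 = 10.
  |p(2)| = 10.
Check: |p(2)| = 10 ≤ 14 = M_tri(2). ✓ Equality does not hold at z = 2 (the coefficients have mixed signs, so the terms do not all align in phase there).

M_tri(2) = 14; |p(2)| = 10; equality at z=2: no.


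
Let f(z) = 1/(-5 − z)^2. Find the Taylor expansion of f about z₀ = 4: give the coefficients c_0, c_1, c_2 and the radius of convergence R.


Let w = z − z₀, so z = z₀ + w.
Then -5 − z = -5 − (z₀ + w) = (-5 − z₀) − w = -9 − w.
f(z) = 1/(-9 − w)^2 = (1/(-9)^2) · (1 − w/(-9))^{−2}.
By the binomial series (1−u)^{−2} = Σ_{n≥0} C(n+1, 1) u^n for |u|<1, with u = w/(-9):
  c_n = C(n+1, 1) / (-9)^(n+2).
  c_0 = 1/(-9)^2 = 1/81.
  c_1 = 2/(-9)^3 = -2/729.
  c_2 = 3/(-9)^4 = 1/2187.
The series is valid for |w/d| < 1, i.e. |z − z₀| < |d|.
Radius of convergence: R = |-5 − z₀| = |-9| = 9 (distance from z₀ to the singularity z = -5).

c_0 = 1/81, c_1 = -2/729, c_2 = 1/2187; R = 9.


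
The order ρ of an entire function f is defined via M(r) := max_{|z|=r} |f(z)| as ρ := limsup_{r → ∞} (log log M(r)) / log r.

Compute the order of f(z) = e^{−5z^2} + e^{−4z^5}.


Each summand is entire of order 2 and 5 respectively (as in the single-exponential case). The order of a sum is at most the max of the orders, so ρ ≤ 5. For the lower bound: on |z|=r choose arg z so that -4z^5 is real positive; then |e^{-4z^5}| = e^{4r^5} while |e^{-5z^2}| ≤ e^{5r^2} = o(e^{4r^5}). So |f| ≥ e^{4r^5}(1 − o(1)) and ρ ≥ 5. Hence ρ = max(2, 5) = 5.
Therefore ρ = 5.

Order ρ = 5.


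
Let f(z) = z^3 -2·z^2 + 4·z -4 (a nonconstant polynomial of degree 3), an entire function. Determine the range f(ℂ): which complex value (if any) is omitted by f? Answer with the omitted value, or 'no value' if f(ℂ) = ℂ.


Little Picard bounds the complement of f(ℂ) to at most one point.
For every w ∈ ℂ, the equation p(z) − w = 0 is a nonconstant polynomial in z and hence has at least one root by the fundamental theorem of algebra. So p is surjective onto ℂ, omitting no value.

Omitted value: no value.


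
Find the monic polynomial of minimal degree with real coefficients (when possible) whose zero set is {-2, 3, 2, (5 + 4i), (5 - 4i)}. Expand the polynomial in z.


The polynomial is p(z) = ∏_{α ∈ S} (z − α), where S = {-2, 3, 2, (5 + 4i), (5 - 4i)}.
Expanding the product yields: p(z) = z^5 -13·z^4 + 67·z^3 -71·z^2 -284·z + 492.
Note conjugate pairs combine to real quadratics: (z − (5+4i))(z − (5−4i)) = z² − 10z + 41.
The resulting polynomial has degree 5 and real coefficients as required.

p(z) = z^5 -13·z^4 + 67·z^3 -71·z^2 -284·z + 492.


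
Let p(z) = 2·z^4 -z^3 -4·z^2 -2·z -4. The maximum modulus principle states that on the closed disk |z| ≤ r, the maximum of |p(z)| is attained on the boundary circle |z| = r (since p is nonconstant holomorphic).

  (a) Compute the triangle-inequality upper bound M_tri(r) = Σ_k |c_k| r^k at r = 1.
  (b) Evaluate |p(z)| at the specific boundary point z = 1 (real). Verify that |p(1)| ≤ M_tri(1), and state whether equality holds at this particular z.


Coefficients: c_0 = -4, c_1 = -2, c_2 = -4, c_3 = -1, c_4 = 2. Radius r = 1.
Part (a). Triangle bound: M_tri(r) = Σ_k |c_k| r^k
  = |-4|·1^0 + |-2|·1^1 + |-4|·1^2 + |-1|·1^3 + |2|·1^4
  = 4 + 2 + 4 + 1 + 2 = 13.
This bounds M(r) := max_{|z|=r} |p(z)| from above; equality holds iff all terms c_k z^k can be made to align in phase at a single z on |z|=r.
Part (b). At z = 1 (real, on the circle |z| = r):
  p(1) = (-4)·1^0 + (-2)·1^1 + (-4)·1^2 + (-1)·1^3 + (2)·1^4 = -9.
  |p(1)| = 9.
Check: |p(1)| = 9 ≤ 13 = M_tri(1). ✓ Equality does not hold at z = 1 (the coefficients have mixed signs, so the terms do not all align in phase there).

M_tri(1) = 13; |p(1)| = 9; equality at z=1: no.


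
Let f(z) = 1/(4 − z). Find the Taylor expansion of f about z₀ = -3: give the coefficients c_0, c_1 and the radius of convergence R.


Let w = z − z₀, so z = z₀ + w.
Then 4 − z = 4 − (z₀ + w) = (4 − z₀) − w = 7 − w.
f(z) = 1/(7 − w) = (1/(7)) · 1/(1 − w/(7)) = Σ_{n≥0} w^n / (7)^(n+1).
So c_n = 1/(7)^(n+1):
  c_0 = 1/(7)^1 = 1/7.
  c_1 = 1/(7)^2 = 1/49.
The series is valid for |w/d| < 1, i.e. |z − z₀| < |d|.
Radius of convergence: R = |4 − z₀| = |7| = 7 (distance from z₀ to the singularity z = 4).

c_0 = 1/7, c_1 = 1/49; R = 7.


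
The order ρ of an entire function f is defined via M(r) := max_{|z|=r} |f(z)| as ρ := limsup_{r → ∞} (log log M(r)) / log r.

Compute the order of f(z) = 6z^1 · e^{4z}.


M(r) = max_{|z|=r} |6|·|z|^1·|e^{4z}| = 6·r^1 · e^{4r^1} (the factors attain their maxima compatibly on |z|=r). Then log M(r) = log 6 + 1·log r + 4r^1, dominated by the last term, so log log M(r) ~ 1·log r. The polynomial factor 6z^1 contributes only a log r term and does not affect the order. ρ = 1.
Therefore ρ = 1.

Order ρ = 1.


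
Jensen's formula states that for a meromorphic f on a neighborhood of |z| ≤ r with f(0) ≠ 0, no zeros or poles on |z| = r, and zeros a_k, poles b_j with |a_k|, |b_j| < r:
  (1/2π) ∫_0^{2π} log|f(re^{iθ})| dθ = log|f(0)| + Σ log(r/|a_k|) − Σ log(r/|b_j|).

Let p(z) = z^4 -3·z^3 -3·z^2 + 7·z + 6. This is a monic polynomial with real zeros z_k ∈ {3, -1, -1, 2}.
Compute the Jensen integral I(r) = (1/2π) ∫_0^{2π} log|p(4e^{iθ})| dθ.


Zeros: -1, -1, 2, 3; r = 4.
Inside |z| < r: -1, -1, 2, 3. Outside (|z| ≥ r): ∅.
p(0) = 6, so log|p(0)| = log(6) = 1.7918.
Apply Jensen: I(r) = log|p(0)| + Σ_k log(r/|z_k|), summed over zeros inside |z| < r.
  log(r/|z_k|) for z_k = 3: log(4/3) = 0.2877
  log(r/|z_k|) for z_k = -1: log(4/1) = 1.3863
  log(r/|z_k|) for z_k = -1: log(4/1) = 1.3863
  log(r/|z_k|) for z_k = 2: log(4/2) = 0.6931
Sum over inside zeros: 3.7534.
I(r) = log|p(0)| + (inside sum) = 1.7918 + 3.7534 = 5.5452.
Closed form (all zeros inside, monic): I(r) = n·log(r) = 4·log(4) = 5.5452. ✓

I(r) ≈ 5.5452.
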